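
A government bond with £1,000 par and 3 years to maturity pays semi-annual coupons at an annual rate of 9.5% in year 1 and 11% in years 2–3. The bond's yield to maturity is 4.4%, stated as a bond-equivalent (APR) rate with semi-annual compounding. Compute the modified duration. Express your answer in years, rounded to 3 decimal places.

Periodic yield y = 0.022. First find Macaulay duration:
  t   CF        PV=CF/(1+0.022)^t    t·PV
  1        47.50        46.4775        46.4775
  2        47.50        45.4770        90.9540
  3        55.00        51.5241       154.5722
  4        55.00        50.4149       201.6597
  5        55.00        49.3297       246.6484
  6     1,055.00       925.8638     5,555.1826
  Σ                  1,169.0869     6,295.4942
P = 1,169.0869; Macaulay duration = 6,295.4942 / 1,169.0869 = 5.38497 half-year periods = 2.69248 years.
Modified duration = D_Mac / (1 + y) = 2.69248 / 1.022 = 2.63452 years.

2.635 years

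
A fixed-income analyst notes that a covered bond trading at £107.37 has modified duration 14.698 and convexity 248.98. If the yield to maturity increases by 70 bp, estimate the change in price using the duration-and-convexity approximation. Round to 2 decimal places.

-£10.39

Duration effect: -D_mod·Δy = -14.698 × (+0.007) = -0.102886
Convexity effect: ½·C·(Δy)² = 0.5 × 248.98 × (0.007)² = +0.00610001
ΔP/P ≈ -0.102886 + 0.00610001 = -0.09678599
ΔP ≈ 107.37 × (-0.09678599) = -10.3919117463.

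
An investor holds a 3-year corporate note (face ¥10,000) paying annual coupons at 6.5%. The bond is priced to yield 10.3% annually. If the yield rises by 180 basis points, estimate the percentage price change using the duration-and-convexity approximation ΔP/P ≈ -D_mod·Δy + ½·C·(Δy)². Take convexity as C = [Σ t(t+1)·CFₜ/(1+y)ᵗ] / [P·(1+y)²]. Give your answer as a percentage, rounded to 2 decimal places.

-4.44%

With y = 0.103:
  t   CF        PV=CF/(1+0.103)^t    t·PV        t(t+1)·PV
  1       650.00       589.3019       589.3019       1,178.6038
  2       650.00       534.2719     1,068.5438       3,205.6314
  3    10,650.00     7,936.3913    23,809.1738      95,236.6952
  Σ                  9,059.9651    25,467.0195      99,620.9304
P = 9,059.9651; D_Mac = 2.81094 yrs; D_mod = 2.54845 yrs; C = 9.03801.
Duration effect: -2.54845 × (+0.018) = -0.045872
Convexity effect: 0.5 × 9.03801 × (0.018)² = +0.0014642
ΔP/P ≈ -0.045872 + 0.0014642 = -0.044408 = -4.4408%.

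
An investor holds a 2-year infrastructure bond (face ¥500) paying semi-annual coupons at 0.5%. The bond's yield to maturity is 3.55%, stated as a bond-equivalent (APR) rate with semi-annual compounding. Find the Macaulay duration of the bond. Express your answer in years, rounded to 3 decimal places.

1.992 years

Periodic yield y = 0.01775. Discount each cash flow and weight by its period:
  t   CF        PV=CF/(1+0.01775)^t    t·PV
  1         1.25         1.2282         1.2282
  2         1.25         1.2068         2.4136
  3         1.25         1.1857         3.5572
  4       501.25       467.1861     1,868.7445
  Σ                    470.8068     1,875.9435
Price P = Σ PV = 470.8068.
Macaulay duration = Σ(t·PV) / P = 1,875.9435 / 470.8068 = 3.98453 half-year periods.
In years: 3.98453 / 2 = 1.99226 years.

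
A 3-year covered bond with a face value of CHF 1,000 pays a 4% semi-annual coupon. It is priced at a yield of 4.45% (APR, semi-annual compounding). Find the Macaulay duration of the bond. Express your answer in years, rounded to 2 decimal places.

Periodic yield y = 0.02225. Discount each cash flow and weight by its period:
  t   CF        PV=CF/(1+0.02225)^t    t·PV
  1        20.00        19.5647        19.5647
  2        20.00        19.1388        38.2777
  3        20.00        18.7223        56.1668
  4        20.00        18.3148        73.2591
  5        20.00        17.9161        89.5807
  6     1,020.00       893.8352     5,363.0112
  Σ                    987.4919     5,639.8602
Price P = Σ PV = 987.4919.
Macaulay duration = Σ(t·PV) / P = 5,639.8602 / 987.4919 = 5.71130 half-year periods.
In years: 5.71130 / 2 = 2.85565 years.

2.86 years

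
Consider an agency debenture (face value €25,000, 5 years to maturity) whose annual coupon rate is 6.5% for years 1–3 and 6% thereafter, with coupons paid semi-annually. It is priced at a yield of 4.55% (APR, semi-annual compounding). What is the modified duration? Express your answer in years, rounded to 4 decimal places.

4.2831 years

Periodic yield y = 0.02275. First find Macaulay duration:
  t   CF        PV=CF/(1+0.02275)^t    t·PV
  1       812.50       794.4268       794.4268
  2       812.50       776.7556     1,553.5112
  3       812.50       759.4775     2,278.4325
  4       812.50       742.5837     2,970.3348
  5       812.50       726.0657     3,630.3286
  6       812.50       709.9151     4,259.4909
  7       750.00       640.7297     4,485.1078
  8       750.00       626.4773     5,011.8186
  9       750.00       612.5420     5,512.8780
  10   25,750.00    20,562.8047   205,628.0474
  Σ                 26,951.7782   236,124.3766
P = 26,951.7782; Macaulay duration = 236,124.3766 / 26,951.7782 = 8.76099 half-year periods = 4.38050 years.
Modified duration = D_Mac / (1 + y) = 4.38050 / 1.02275 = 4.28306 years.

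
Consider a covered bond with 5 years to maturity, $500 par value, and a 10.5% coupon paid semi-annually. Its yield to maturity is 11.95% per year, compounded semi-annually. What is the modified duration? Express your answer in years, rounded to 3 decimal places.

3.759 years

Periodic yield y = 0.05975. First find Macaulay duration:
  t   CF        PV=CF/(1+0.05975)^t    t·PV
  1        26.25        24.7700        24.7700
  2        26.25        23.3734        46.7469
  3        26.25        22.0556        66.1668
  4        26.25        20.8121        83.2483
  5        26.25        19.6387        98.1934
  6        26.25        18.5314       111.1885
  7        26.25        17.4866       122.4062
  8        26.25        16.5007       132.0055
  9        26.25        15.5704       140.1332
  10      526.25       294.5492     2,945.4921
  Σ                    473.2881     3,770.3508
P = 473.2881; Macaulay duration = 3,770.3508 / 473.2881 = 7.96629 half-year periods = 3.98315 years.
Modified duration = D_Mac / (1 + y) = 3.98315 / 1.05975 = 3.75857 years.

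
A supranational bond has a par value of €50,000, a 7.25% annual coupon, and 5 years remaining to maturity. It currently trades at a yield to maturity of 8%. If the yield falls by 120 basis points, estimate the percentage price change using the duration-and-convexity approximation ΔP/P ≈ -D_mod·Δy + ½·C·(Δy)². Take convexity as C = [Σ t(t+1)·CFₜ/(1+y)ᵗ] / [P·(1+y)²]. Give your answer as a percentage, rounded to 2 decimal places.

+5.00%

With y = 0.08:
  t   CF        PV=CF/(1+0.08)^t    t·PV        t(t+1)·PV
  1     3,625.00     3,356.4815     3,356.4815       6,712.9630
  2     3,625.00     3,107.8532     6,215.7064      18,647.1193
  3     3,625.00     2,877.6419     8,632.9256      34,531.7025
  4     3,625.00     2,664.4832    10,657.9329      53,289.6643
  5    53,625.00    36,496.2739   182,481.3697   1,094,888.2182
  Σ                 48,502.7337   211,344.4161   1,208,069.6673
P = 48,502.7337; D_Mac = 4.35737 yrs; D_mod = 4.03460 yrs; C = 21.35395.
Duration effect: -4.03460 × (-0.012) = +0.048415
Convexity effect: 0.5 × 21.35395 × (-0.012)² = +0.0015375
ΔP/P ≈ +0.048415 + 0.0015375 = +0.049953 = +4.9953%.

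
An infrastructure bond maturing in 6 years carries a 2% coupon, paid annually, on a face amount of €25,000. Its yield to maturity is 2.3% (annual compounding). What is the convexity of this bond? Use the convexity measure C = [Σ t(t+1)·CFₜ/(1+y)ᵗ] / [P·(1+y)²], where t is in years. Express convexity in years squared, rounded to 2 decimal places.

With y = 0.023:
  t   CF        PV=CF/(1+0.023)^t    t·PV        t(t+1)·PV
  1       500.00       488.7586       488.7586         977.5171
  2       500.00       477.7698       955.5397       2,866.6191
  3       500.00       467.0282     1,401.0846       5,604.3384
  4       500.00       456.5281     1,826.1122       9,130.5611
  5       500.00       446.2640     2,231.3199      13,387.9194
  6    25,500.00    22,247.7645   133,486.5868     934,406.1078
  Σ                 24,584.1131   140,389.4018     966,373.0628
P = 24,584.1131.
Convexity = Σ t(t+1)·PV / [P·(1+y)²] = 966,373.0628 / (24,584.1131 × 1.046529) = 37.56116.

37.56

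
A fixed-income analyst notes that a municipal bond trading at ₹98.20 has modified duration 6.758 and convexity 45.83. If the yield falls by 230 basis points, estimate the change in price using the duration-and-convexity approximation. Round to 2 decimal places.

Duration effect: -D_mod·Δy = -6.758 × (-0.023) = +0.155434
Convexity effect: ½·C·(Δy)² = 0.5 × 45.83 × (-0.023)² = +0.012122035
ΔP/P ≈ +0.155434 + 0.012122035 = +0.167556035
ΔP ≈ 98.20 × (+0.167556035) = +16.454002637.

+₹16.45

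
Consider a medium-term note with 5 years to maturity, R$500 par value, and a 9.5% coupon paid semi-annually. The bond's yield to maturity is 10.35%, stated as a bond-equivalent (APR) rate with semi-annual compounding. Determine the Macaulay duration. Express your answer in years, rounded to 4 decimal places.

Periodic yield y = 0.05175. Discount each cash flow and weight by its period:
  t   CF        PV=CF/(1+0.05175)^t    t·PV
  1        23.75        22.5814        22.5814
  2        23.75        21.4703        42.9406
  3        23.75        20.4139        61.2417
  4        23.75        19.4095        77.6379
  5        23.75        18.4544        92.2722
  6        23.75        17.5464       105.2785
  7        23.75        16.6831       116.7815
  8        23.75        15.8622       126.8976
  9        23.75        15.0817       135.7355
  10      523.75       316.2269     3,162.2691
  Σ                    483.7299     3,943.6361
Price P = Σ PV = 483.7299.
Macaulay duration = Σ(t·PV) / P = 3,943.6361 / 483.7299 = 8.15256 half-year periods.
In years: 8.15256 / 2 = 4.07628 years.

4.0763 years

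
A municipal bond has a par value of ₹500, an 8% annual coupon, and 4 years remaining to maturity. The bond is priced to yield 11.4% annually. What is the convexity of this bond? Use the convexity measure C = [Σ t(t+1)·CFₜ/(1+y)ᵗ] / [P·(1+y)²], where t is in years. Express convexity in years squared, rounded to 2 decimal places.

With y = 0.114:
  t   CF        PV=CF/(1+0.114)^t    t·PV        t(t+1)·PV
  1        40.00        35.9066        35.9066          71.8133
  2        40.00        32.2322        64.4643         193.3930
  3        40.00        28.9337        86.8012         347.2048
  4       540.00       350.6332     1,402.5327       7,012.6634
  Σ                    447.7057     1,589.7049       7,625.0745
P = 447.7057.
Convexity = Σ t(t+1)·PV / [P·(1+y)²] = 7,625.0745 / (447.7057 × 1.240996) = 13.72401.

13.72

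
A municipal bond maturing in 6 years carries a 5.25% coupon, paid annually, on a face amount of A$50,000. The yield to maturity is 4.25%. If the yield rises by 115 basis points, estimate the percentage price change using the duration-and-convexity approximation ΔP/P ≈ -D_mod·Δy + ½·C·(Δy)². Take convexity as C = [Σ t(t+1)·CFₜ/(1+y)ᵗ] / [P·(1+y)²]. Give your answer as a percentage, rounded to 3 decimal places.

-5.651%

With y = 0.0425:
  t   CF        PV=CF/(1+0.0425)^t    t·PV        t(t+1)·PV
  1     2,625.00     2,517.9856     2,517.9856       5,035.9712
  2     2,625.00     2,415.3339     4,830.6678      14,492.0035
  3     2,625.00     2,316.8671     6,950.6012      27,802.4048
  4     2,625.00     2,222.4145     8,889.6578      44,448.2891
  5     2,625.00     2,131.8124    10,659.0621      63,954.3728
  6    52,625.00    40,995.4565   245,972.7391   1,721,809.1736
  Σ                 52,599.8700   279,820.7137   1,877,542.2151
P = 52,599.8700; D_Mac = 5.31980 yrs; D_mod = 5.10292 yrs; C = 32.84376.
Duration effect: -5.10292 × (+0.0115) = -0.058684
Convexity effect: 0.5 × 32.84376 × (0.0115)² = +0.0021718
ΔP/P ≈ -0.058684 + 0.0021718 = -0.056512 = -5.6512%.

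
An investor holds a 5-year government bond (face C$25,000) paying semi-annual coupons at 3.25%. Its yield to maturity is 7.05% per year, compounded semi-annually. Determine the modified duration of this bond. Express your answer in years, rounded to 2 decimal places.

Periodic yield y = 0.03525. First find Macaulay duration:
  t   CF        PV=CF/(1+0.03525)^t    t·PV
  1       406.25       392.4173       392.4173
  2       406.25       379.0556       758.1112
  3       406.25       366.1488     1,098.4465
  4       406.25       353.6816     1,414.7262
  5       406.25       341.6388     1,708.1940
  6       406.25       330.0061     1,980.0365
  7       406.25       318.7695     2,231.3862
  8       406.25       307.9154     2,463.3235
  9       406.25       297.4310     2,676.8789
  10   25,406.25    17,967.5216   179,675.2160
  Σ                 21,054.5856   194,398.7362
P = 21,054.5856; Macaulay duration = 194,398.7362 / 21,054.5856 = 9.23308 half-year periods = 4.61654 years.
Modified duration = D_Mac / (1 + y) = 4.61654 / 1.03525 = 4.45935 years.

4.46 years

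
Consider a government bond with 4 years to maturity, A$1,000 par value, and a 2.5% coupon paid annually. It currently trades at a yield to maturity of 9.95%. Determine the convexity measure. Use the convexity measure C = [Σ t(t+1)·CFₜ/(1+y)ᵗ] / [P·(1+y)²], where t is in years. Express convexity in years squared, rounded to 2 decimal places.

With y = 0.0995:
  t   CF        PV=CF/(1+0.0995)^t    t·PV        t(t+1)·PV
  1        25.00        22.7376        22.7376          45.4752
  2        25.00        20.6800        41.3599         124.0797
  3        25.00        18.8085        56.4255         225.7021
  4     1,025.00       701.3631     2,805.4525      14,027.2626
  Σ                    763.5892     2,925.9755      14,422.5196
P = 763.5892.
Convexity = Σ t(t+1)·PV / [P·(1+y)²] = 14,422.5196 / (763.5892 × 1.208900) = 15.62395.

15.62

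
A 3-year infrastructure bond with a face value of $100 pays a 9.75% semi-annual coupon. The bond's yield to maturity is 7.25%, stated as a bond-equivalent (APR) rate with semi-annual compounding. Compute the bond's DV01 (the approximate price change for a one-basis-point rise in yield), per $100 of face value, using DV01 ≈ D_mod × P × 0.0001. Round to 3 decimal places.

Periodic yield y = 0.03625.
  t   CF        PV=CF/(1+0.03625)^t    t·PV
  1        4.875         4.7045         4.7045
  2        4.875         4.5399         9.0798
  3        4.875         4.3811        13.1432
  4        4.875         4.2278        16.9113
  5        4.875         4.0799        20.3996
  6      104.875        84.7003       508.2015
  Σ                    106.6334       572.4399
P = 106.6334; D_Mac = 5.36830 half-year periods = 2.68415 yrs; D_mod = 2.59025 yrs.
DV01 ≈ 2.59025 × 106.6334 × 0.0001 = 0.027621.

$0.028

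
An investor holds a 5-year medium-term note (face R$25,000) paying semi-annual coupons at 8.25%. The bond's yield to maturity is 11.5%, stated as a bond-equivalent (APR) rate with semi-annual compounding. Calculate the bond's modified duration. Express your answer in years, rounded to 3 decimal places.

Periodic yield y = 0.0575. First find Macaulay duration:
  t   CF        PV=CF/(1+0.0575)^t    t·PV
  1     1,031.25       975.1773       975.1773
  2     1,031.25       922.1535     1,844.3070
  3     1,031.25       872.0127     2,616.0382
  4     1,031.25       824.5983     3,298.3934
  5     1,031.25       779.7620     3,898.8101
  6     1,031.25       737.3636     4,424.1817
  7     1,031.25       697.2706     4,880.8939
  8     1,031.25       659.3575     5,274.8600
  9     1,031.25       623.5059     5,611.5532
  10   26,031.25    14,883.0268   148,830.2676
  Σ                 21,974.2283   181,654.4825
P = 21,974.2283; Macaulay duration = 181,654.4825 / 21,974.2283 = 8.26671 half-year periods = 4.13335 years.
Modified duration = D_Mac / (1 + y) = 4.13335 / 1.0575 = 3.90861 years.

3.909 years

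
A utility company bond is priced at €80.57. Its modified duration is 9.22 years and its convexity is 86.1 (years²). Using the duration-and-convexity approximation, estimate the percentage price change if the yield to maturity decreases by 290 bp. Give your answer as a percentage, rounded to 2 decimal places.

+30.36%

Duration effect: -D_mod·Δy = -9.22 × (-0.029) = +0.267380
Convexity effect: ½·C·(Δy)² = 0.5 × 86.1 × (-0.029)² = +0.03620505
ΔP/P ≈ +0.267380 + 0.03620505 = +0.30358505
= +30.358505%.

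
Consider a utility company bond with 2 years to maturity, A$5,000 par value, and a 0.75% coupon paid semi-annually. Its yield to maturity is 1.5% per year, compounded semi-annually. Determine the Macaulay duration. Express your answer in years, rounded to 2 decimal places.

Periodic yield y = 0.0075. Discount each cash flow and weight by its period:
  t   CF        PV=CF/(1+0.0075)^t    t·PV
  1        18.75        18.6104        18.6104
  2        18.75        18.4719        36.9438
  3        18.75        18.3344        55.0031
  4     5,018.75     4,870.9688    19,483.8750
  Σ                  4,926.3854    19,594.4323
Price P = Σ PV = 4,926.3854.
Macaulay duration = Σ(t·PV) / P = 19,594.4323 / 4,926.3854 = 3.97745 half-year periods.
In years: 3.97745 / 2 = 1.98872 years.

1.99 years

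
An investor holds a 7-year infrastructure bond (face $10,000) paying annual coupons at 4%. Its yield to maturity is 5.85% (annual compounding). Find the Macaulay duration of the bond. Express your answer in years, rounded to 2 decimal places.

6.19 years

Periodic yield y = 0.0585. Discount each cash flow and weight by its year:
  t   CF        PV=CF/(1+0.0585)^t    t·PV
  1       400.00       377.8932       377.8932
  2       400.00       357.0083       714.0165
  3       400.00       337.2775     1,011.8326
  4       400.00       318.6372     1,274.5490
  5       400.00       301.0272     1,505.1358
  6       400.00       284.3903     1,706.3419
  7    10,400.00     6,985.4969    48,898.4781
  Σ                  8,961.7306    55,488.2472
Price P = Σ PV = 8,961.7306.
Macaulay duration = Σ(t·PV) / P = 55,488.2472 / 8,961.7306 = 6.19169 years.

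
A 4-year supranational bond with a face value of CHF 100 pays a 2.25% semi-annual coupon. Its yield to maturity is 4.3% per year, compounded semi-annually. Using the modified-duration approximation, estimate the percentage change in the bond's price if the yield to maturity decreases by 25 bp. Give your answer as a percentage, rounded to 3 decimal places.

+0.940%

Periodic yield y = 0.0215. Modified duration first:
  t   CF        PV=CF/(1+0.0215)^t    t·PV
  1        1.125         1.1013         1.1013
  2        1.125         1.0781         2.1563
  3        1.125         1.0554         3.1663
  4        1.125         1.0332         4.1329
  5        1.125         1.0115         5.0574
  6        1.125         0.9902         5.9412
  7        1.125         0.9694         6.7855
  8      101.125        85.3005       682.4040
  Σ                     92.5397       710.7450
P = 92.5397; D_Mac = 7.68043 half-year periods = 3.84022 yrs; D_mod = 3.84022/(1+0.0215) = 3.75939 yrs.
ΔP/P ≈ -D_mod · Δy = -3.75939 × (-0.0025) = +0.009398 = +0.9398%.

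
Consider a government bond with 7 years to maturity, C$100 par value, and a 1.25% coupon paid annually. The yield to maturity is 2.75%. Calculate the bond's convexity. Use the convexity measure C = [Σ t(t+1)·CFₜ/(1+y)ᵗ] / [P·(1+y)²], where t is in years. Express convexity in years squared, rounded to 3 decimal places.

50.332

With y = 0.0275:
  t   CF        PV=CF/(1+0.0275)^t    t·PV        t(t+1)·PV
  1         1.25         1.2165         1.2165           2.4331
  2         1.25         1.1840         2.3680           7.1039
  3         1.25         1.1523         3.4569          13.8276
  4         1.25         1.1215         4.4858          22.4291
  5         1.25         1.0914         5.4572          32.7433
  6         1.25         1.0622         6.3734          44.6137
  7       101.25        83.7379       586.1655       4,689.3240
  Σ                     90.5659       609.5233       4,812.4747
P = 90.5659.
Convexity = Σ t(t+1)·PV / [P·(1+y)²] = 4,812.4747 / (90.5659 × 1.055756) = 50.33153.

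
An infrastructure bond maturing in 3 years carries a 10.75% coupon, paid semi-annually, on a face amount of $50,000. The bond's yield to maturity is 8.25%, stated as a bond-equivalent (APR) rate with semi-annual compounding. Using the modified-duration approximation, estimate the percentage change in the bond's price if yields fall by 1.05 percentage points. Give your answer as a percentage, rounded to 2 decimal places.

Periodic yield y = 0.04125. Modified duration first:
  t   CF        PV=CF/(1+0.04125)^t    t·PV
  1     2,687.50     2,581.0324     2,581.0324
  2     2,687.50     2,478.7826     4,957.5653
  3     2,687.50     2,380.5836     7,141.7507
  4     2,687.50     2,286.2747     9,145.0989
  5     2,687.50     2,195.7020    10,978.5101
  6    52,687.50    41,340.6695   248,044.0169
  Σ                 53,263.0448   282,847.9743
P = 53,263.0448; D_Mac = 5.31040 half-year periods = 2.65520 yrs; D_mod = 2.65520/(1+0.04125) = 2.55001 yrs.
ΔP/P ≈ -D_mod · Δy = -2.55001 × (-0.0105) = +0.026775 = +2.6775%.

+2.68%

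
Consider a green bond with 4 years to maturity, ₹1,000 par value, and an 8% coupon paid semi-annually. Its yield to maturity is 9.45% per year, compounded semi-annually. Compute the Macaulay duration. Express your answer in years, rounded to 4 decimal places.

3.4866 years

Periodic yield y = 0.04725. Discount each cash flow and weight by its period:
  t   CF        PV=CF/(1+0.04725)^t    t·PV
  1        40.00        38.1953        38.1953
  2        40.00        36.4720        72.9439
  3        40.00        34.8264       104.4793
  4        40.00        33.2551       133.0205
  5        40.00        31.7547       158.7735
  6        40.00        30.3220       181.9320
  7        40.00        28.9539       202.6775
  8     1,040.00       718.8369     5,750.6955
  Σ                    952.6164     6,642.7175
Price P = Σ PV = 952.6164.
Macaulay duration = Σ(t·PV) / P = 6,642.7175 / 952.6164 = 6.97313 half-year periods.
In years: 6.97313 / 2 = 3.48656 years.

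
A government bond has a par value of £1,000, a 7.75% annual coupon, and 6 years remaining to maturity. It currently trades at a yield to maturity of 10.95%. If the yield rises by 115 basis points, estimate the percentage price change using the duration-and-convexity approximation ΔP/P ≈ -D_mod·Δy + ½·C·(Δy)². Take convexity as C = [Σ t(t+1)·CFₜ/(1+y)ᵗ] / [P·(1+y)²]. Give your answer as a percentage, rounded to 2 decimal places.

-4.94%

With y = 0.1095:
  t   CF        PV=CF/(1+0.1095)^t    t·PV        t(t+1)·PV
  1        77.50        69.8513        69.8513         139.7026
  2        77.50        62.9574       125.9149         377.7447
  3        77.50        56.7440       170.2319         680.9277
  4        77.50        51.1437       204.5750       1,022.8748
  5        77.50        46.0962       230.4810       1,382.8861
  6     1,077.50       577.6349     3,465.8095      24,260.6666
  Σ                    864.4276     4,266.8636      27,864.8025
P = 864.4276; D_Mac = 4.93606 yrs; D_mod = 4.44890 yrs; C = 26.18622.
Duration effect: -4.44890 × (+0.0115) = -0.051162
Convexity effect: 0.5 × 26.18622 × (0.0115)² = +0.0017316
ΔP/P ≈ -0.051162 + 0.0017316 = -0.049431 = -4.9431%.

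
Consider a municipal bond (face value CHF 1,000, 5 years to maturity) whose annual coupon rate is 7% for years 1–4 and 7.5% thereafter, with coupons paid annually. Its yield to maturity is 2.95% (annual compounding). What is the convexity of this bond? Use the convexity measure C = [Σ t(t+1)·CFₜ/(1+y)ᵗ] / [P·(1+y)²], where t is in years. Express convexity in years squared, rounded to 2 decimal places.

24.13

With y = 0.0295:
  t   CF        PV=CF/(1+0.0295)^t    t·PV        t(t+1)·PV
  1        70.00        67.9942        67.9942         135.9883
  2        70.00        66.0458       132.0916         396.2749
  3        70.00        64.1533       192.4599         769.8396
  4        70.00        62.3150       249.2600       1,246.3001
  5     1,075.00       929.5585     4,647.7923      27,886.7539
  Σ                  1,190.0668     5,289.5980      30,435.1569
P = 1,190.0668.
Convexity = Σ t(t+1)·PV / [P·(1+y)²] = 30,435.1569 / (1,190.0668 × 1.059870) = 24.12968.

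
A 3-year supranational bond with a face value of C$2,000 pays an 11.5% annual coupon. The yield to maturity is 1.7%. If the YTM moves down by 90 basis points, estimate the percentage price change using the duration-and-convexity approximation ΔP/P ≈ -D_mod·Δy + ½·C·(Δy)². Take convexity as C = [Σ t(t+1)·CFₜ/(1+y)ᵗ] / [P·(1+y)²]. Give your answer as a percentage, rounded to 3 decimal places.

+2.464%

With y = 0.017:
  t   CF        PV=CF/(1+0.017)^t    t·PV        t(t+1)·PV
  1       230.00       226.1554       226.1554         452.3107
  2       230.00       222.3750       444.7500       1,334.2499
  3     2,230.00     2,120.0300     6,360.0900      25,440.3599
  Σ                  2,568.5603     7,030.9953      27,226.9205
P = 2,568.5603; D_Mac = 2.73733 yrs; D_mod = 2.69157 yrs; C = 10.24865.
Duration effect: -2.69157 × (-0.009) = +0.024224
Convexity effect: 0.5 × 10.24865 × (-0.009)² = +0.0004151
ΔP/P ≈ +0.024224 + 0.0004151 = +0.024639 = +2.4639%.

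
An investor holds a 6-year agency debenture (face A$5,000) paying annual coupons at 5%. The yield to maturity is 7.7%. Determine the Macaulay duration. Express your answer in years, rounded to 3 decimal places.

Periodic yield y = 0.077. Discount each cash flow and weight by its year:
  t   CF        PV=CF/(1+0.077)^t    t·PV
  1       250.00       232.1263       232.1263
  2       250.00       215.5304       431.0609
  3       250.00       200.1211       600.3633
  4       250.00       185.8135       743.2539
  5       250.00       172.5288       862.6438
  6     5,250.00     3,364.0705    20,184.4228
  Σ                  4,370.1905    23,053.8709
Price P = Σ PV = 4,370.1905.
Macaulay duration = Σ(t·PV) / P = 23,053.8709 / 4,370.1905 = 5.27526 years.

5.275 years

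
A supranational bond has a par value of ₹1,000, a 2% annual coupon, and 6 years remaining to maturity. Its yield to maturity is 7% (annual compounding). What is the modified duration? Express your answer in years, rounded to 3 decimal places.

5.292 years

Periodic yield y = 0.07. First find Macaulay duration:
  t   CF        PV=CF/(1+0.07)^t    t·PV
  1        20.00        18.6916        18.6916
  2        20.00        17.4688        34.9375
  3        20.00        16.3260        48.9779
  4        20.00        15.2579        61.0316
  5        20.00        14.2597        71.2986
  6     1,020.00       679.6691     4,078.0144
  Σ                    761.6730     4,312.9517
P = 761.6730; Macaulay duration = 4,312.9517 / 761.6730 = 5.66247 years.
Modified duration = D_Mac / (1 + y) = 5.66247 / 1.07 = 5.29203 years.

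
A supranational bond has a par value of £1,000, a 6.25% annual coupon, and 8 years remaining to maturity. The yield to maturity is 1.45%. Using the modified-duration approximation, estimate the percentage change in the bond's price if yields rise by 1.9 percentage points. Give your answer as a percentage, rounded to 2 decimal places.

-12.67%

Periodic yield y = 0.0145. Modified duration first:
  t   CF        PV=CF/(1+0.0145)^t    t·PV
  1        62.50        61.6067        61.6067
  2        62.50        60.7262       121.4523
  3        62.50        59.8582       179.5747
  4        62.50        59.0027       236.0108
  5        62.50        58.1594       290.7969
  6        62.50        57.3281       343.9687
  7        62.50        56.5087       395.5612
  8     1,062.50       946.9183     7,575.3467
  Σ                  1,360.1084     9,204.3180
P = 1,360.1084; D_Mac = 6.76734 yrs; D_mod = 6.76734/(1+0.0145) = 6.67062 yrs.
ΔP/P ≈ -D_mod · Δy = -6.67062 × (+0.019) = -0.126742 = -12.6742%.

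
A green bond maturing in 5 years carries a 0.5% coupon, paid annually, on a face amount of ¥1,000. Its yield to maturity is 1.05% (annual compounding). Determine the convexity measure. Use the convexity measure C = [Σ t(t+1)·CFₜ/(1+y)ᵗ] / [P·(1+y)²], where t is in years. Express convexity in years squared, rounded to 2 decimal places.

With y = 0.0105:
  t   CF        PV=CF/(1+0.0105)^t    t·PV        t(t+1)·PV
  1         5.00         4.9480         4.9480           9.8961
  2         5.00         4.8966         9.7933          29.3798
  3         5.00         4.8458        14.5373          58.1490
  4         5.00         4.7954        19.1816          95.9080
  5     1,005.00       953.8596     4,769.2982      28,615.7892
  Σ                    973.3455     4,817.7583      28,809.1220
P = 973.3455.
Convexity = Σ t(t+1)·PV / [P·(1+y)²] = 28,809.1220 / (973.3455 × 1.021110) = 28.98614.

28.99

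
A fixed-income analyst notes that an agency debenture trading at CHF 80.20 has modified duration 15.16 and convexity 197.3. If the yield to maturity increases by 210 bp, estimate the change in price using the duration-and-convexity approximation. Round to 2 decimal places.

-CHF 22.04

Duration effect: -D_mod·Δy = -15.16 × (+0.021) = -0.318360
Convexity effect: ½·C·(Δy)² = 0.5 × 197.3 × (0.021)² = +0.04350465
ΔP/P ≈ -0.318360 + 0.04350465 = -0.27485535
ΔP ≈ 80.20 × (-0.27485535) = -22.04339907.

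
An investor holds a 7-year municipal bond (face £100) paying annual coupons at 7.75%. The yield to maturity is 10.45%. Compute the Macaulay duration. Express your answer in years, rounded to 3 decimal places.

5.550 years

Periodic yield y = 0.1045. Discount each cash flow and weight by its year:
  t   CF        PV=CF/(1+0.1045)^t    t·PV
  1         7.75         7.0167         7.0167
  2         7.75         6.3529        12.7057
  3         7.75         5.7518        17.2554
  4         7.75         5.2076        20.8305
  5         7.75         4.7149        23.5745
  6         7.75         4.2688        25.6129
  7       107.75        53.7350       376.1450
  Σ                     87.0478       483.1408
Price P = Σ PV = 87.0478.
Macaulay duration = Σ(t·PV) / P = 483.1408 / 87.0478 = 5.55030 years.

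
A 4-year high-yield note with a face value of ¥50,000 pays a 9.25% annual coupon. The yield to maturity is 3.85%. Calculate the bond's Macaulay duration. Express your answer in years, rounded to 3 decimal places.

3.564 years

Periodic yield y = 0.0385. Discount each cash flow and weight by its year:
  t   CF        PV=CF/(1+0.0385)^t    t·PV
  1     4,625.00     4,453.5388     4,453.5388
  2     4,625.00     4,288.4340     8,576.8681
  3     4,625.00     4,129.4502    12,388.3506
  4    54,625.00    46,964.0397   187,856.1588
  Σ                 59,835.4627   213,274.9163
Price P = Σ PV = 59,835.4627.
Macaulay duration = Σ(t·PV) / P = 213,274.9163 / 59,835.4627 = 3.56436 years.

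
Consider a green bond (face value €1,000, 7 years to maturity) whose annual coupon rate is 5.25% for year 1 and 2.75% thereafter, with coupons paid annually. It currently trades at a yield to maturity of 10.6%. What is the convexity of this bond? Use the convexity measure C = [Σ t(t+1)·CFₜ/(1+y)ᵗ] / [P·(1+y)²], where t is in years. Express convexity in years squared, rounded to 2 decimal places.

38.35

With y = 0.106:
  t   CF        PV=CF/(1+0.106)^t    t·PV        t(t+1)·PV
  1        52.50        47.4684        47.4684          94.9367
  2        27.50        22.4814        44.9627         134.8881
  3        27.50        20.3267        60.9802         243.9206
  4        27.50        18.3786        73.5144         367.5718
  5        27.50        16.6172        83.0858         498.5151
  6        27.50        15.0246        90.1474         631.0318
  7     1,027.50       507.5700     3,552.9900      28,423.9198
  Σ                    647.8667     3,953.1488      30,394.7839
P = 647.8667.
Convexity = Σ t(t+1)·PV / [P·(1+y)²] = 30,394.7839 / (647.8667 × 1.223236) = 38.35333.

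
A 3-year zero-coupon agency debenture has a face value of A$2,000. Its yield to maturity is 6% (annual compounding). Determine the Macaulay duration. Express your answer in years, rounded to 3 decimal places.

A zero-coupon bond has a single cash flow at maturity, so its Macaulay duration equals its maturity: 3 years.

3.000 years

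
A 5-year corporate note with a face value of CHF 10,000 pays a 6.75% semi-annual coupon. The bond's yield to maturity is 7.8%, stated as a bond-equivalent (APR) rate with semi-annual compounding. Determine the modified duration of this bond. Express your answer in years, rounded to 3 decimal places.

Periodic yield y = 0.039. First find Macaulay duration:
  t   CF        PV=CF/(1+0.039)^t    t·PV
  1       337.50       324.8316       324.8316
  2       337.50       312.6387       625.2773
  3       337.50       300.9034       902.7103
  4       337.50       289.6087     1,158.4348
  5       337.50       278.7379     1,393.6896
  6       337.50       268.2752     1,609.6511
  7       337.50       258.2052     1,807.4362
  8       337.50       248.5132     1,988.1053
  9       337.50       239.1849     2,152.6645
  10   10,337.50     7,051.1515    70,511.5152
  Σ                  9,572.0502    82,474.3158
P = 9,572.0502; Macaulay duration = 82,474.3158 / 9,572.0502 = 8.61616 half-year periods = 4.30808 years.
Modified duration = D_Mac / (1 + y) = 4.30808 / 1.039 = 4.14637 years.

4.146 years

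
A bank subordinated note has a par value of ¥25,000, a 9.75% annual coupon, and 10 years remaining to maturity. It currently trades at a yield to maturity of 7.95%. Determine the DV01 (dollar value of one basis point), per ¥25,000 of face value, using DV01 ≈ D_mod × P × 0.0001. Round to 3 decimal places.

Periodic yield y = 0.0795.
  t   CF        PV=CF/(1+0.0795)^t    t·PV
  1     2,437.50     2,257.9898     2,257.9898
  2     2,437.50     2,091.6997     4,183.3994
  3     2,437.50     1,937.6560     5,812.9681
  4     2,437.50     1,794.9570     7,179.8278
  5     2,437.50     1,662.7670     8,313.8349
  6     2,437.50     1,540.3122     9,241.8730
  7     2,437.50     1,426.8756     9,988.1289
  8     2,437.50     1,321.7930    10,574.3441
  9     2,437.50     1,224.4493    11,020.0436
  10   27,437.50    12,767.8588   127,678.5879
  Σ                 28,026.3583   196,250.9975
P = 28,026.3583; D_Mac = 7.00237 yrs; D_mod = 6.48668 yrs.
DV01 ≈ 6.48668 × 28,026.3583 × 0.0001 = 18.179805.

¥18.180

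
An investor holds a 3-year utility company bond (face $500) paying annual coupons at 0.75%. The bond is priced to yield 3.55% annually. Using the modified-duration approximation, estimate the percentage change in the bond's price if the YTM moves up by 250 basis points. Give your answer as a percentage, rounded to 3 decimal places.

-7.187%

Periodic yield y = 0.0355. Modified duration first:
  t   CF        PV=CF/(1+0.0355)^t    t·PV
  1         3.75         3.6214         3.6214
  2         3.75         3.4973         6.9946
  3       503.75       453.6958     1,361.0874
  Σ                    460.8145     1,371.7034
P = 460.8145; D_Mac = 2.97669 yrs; D_mod = 2.97669/(1+0.0355) = 2.87464 yrs.
ΔP/P ≈ -D_mod · Δy = -2.87464 × (+0.025) = -0.071866 = -7.1866%.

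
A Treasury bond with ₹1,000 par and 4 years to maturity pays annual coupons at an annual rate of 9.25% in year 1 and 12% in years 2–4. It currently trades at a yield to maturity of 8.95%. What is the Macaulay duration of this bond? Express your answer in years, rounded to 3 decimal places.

3.488 years

Periodic yield y = 0.0895. Discount each cash flow and weight by its year:
  t   CF        PV=CF/(1+0.0895)^t    t·PV
  1        92.50        84.9013        84.9013
  2       120.00       101.0943       202.1887
  3       120.00        92.7897       278.3690
  4     1,120.00       794.8938     3,179.5750
  Σ                  1,073.6791     3,745.0339
Price P = Σ PV = 1,073.6791.
Macaulay duration = Σ(t·PV) / P = 3,745.0339 / 1,073.6791 = 3.48804 years.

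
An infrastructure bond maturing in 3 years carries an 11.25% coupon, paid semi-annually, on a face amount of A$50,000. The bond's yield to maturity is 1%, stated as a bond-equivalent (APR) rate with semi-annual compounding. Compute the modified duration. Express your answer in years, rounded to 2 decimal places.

Periodic yield y = 0.005. First find Macaulay duration:
  t   CF        PV=CF/(1+0.005)^t    t·PV
  1     2,812.50     2,798.5075     2,798.5075
  2     2,812.50     2,784.5845     5,569.1691
  3     2,812.50     2,770.7309     8,312.1927
  4     2,812.50     2,756.9462    11,027.7846
  5     2,812.50     2,743.2300    13,716.1500
  6    52,812.50    51,255.4860   307,532.9160
  Σ                 65,109.4850   348,956.7198
P = 65,109.4850; Macaulay duration = 348,956.7198 / 65,109.4850 = 5.35954 half-year periods = 2.67977 years.
Modified duration = D_Mac / (1 + y) = 2.67977 / 1.005 = 2.66644 years.

2.67 years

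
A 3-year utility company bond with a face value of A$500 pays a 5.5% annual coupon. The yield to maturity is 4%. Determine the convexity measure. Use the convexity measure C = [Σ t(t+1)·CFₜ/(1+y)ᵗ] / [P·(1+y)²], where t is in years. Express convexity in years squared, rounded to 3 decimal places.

10.354

With y = 0.04:
  t   CF        PV=CF/(1+0.04)^t    t·PV        t(t+1)·PV
  1        27.50        26.4423        26.4423          52.8846
  2        27.50        25.4253        50.8506         152.5518
  3       527.50       468.9456     1,406.8367       5,627.3470
  Σ                    520.8132     1,484.1296       5,832.7833
P = 520.8132.
Convexity = Σ t(t+1)·PV / [P·(1+y)²] = 5,832.7833 / (520.8132 × 1.081600) = 10.35445.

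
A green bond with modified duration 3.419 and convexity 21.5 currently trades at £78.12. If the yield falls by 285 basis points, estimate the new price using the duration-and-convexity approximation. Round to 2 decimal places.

£86.41

Duration effect: -D_mod·Δy = -3.419 × (-0.0285) = +0.0974415
Convexity effect: ½·C·(Δy)² = 0.5 × 21.5 × (-0.0285)² = +0.0087316875
ΔP/P ≈ +0.0974415 + 0.0087316875 = +0.1061731875
New price ≈ 78.12 × (1 + 0.1061731875) = 86.4142494075.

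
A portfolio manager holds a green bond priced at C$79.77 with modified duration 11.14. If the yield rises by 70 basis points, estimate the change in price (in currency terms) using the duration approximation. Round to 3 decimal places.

Duration approximation: ΔP/P ≈ -D_mod · Δy = -11.14 × (+0.007) = -0.077980.
ΔP ≈ 79.77 × (-0.077980) = -6.2204646.

-C$6.220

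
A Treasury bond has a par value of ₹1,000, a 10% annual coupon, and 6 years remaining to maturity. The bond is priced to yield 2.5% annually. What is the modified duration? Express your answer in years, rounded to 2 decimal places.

Periodic yield y = 0.025. First find Macaulay duration:
  t   CF        PV=CF/(1+0.025)^t    t·PV
  1       100.00        97.5610        97.5610
  2       100.00        95.1814       190.3629
  3       100.00        92.8599       278.5798
  4       100.00        90.5951       362.3803
  5       100.00        88.3854       441.9271
  6     1,100.00       948.5266     5,691.1593
  Σ                  1,413.1094     7,061.9704
P = 1,413.1094; Macaulay duration = 7,061.9704 / 1,413.1094 = 4.99747 years.
Modified duration = D_Mac / (1 + y) = 4.99747 / 1.025 = 4.87558 years.

4.88 years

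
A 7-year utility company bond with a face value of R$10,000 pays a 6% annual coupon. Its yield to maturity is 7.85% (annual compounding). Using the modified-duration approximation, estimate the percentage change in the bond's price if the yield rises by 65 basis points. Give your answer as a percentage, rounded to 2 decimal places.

Periodic yield y = 0.0785. Modified duration first:
  t   CF        PV=CF/(1+0.0785)^t    t·PV
  1       600.00       556.3282       556.3282
  2       600.00       515.8352     1,031.6703
  3       600.00       478.2895     1,434.8684
  4       600.00       443.4765     1,773.9062
  5       600.00       411.1975     2,055.9877
  6       600.00       381.2680     2,287.6080
  7    10,600.00     6,245.4656    43,718.2591
  Σ                  9,031.8605    52,858.6278
P = 9,031.8605; D_Mac = 5.85246 yrs; D_mod = 5.85246/(1+0.0785) = 5.42648 yrs.
ΔP/P ≈ -D_mod · Δy = -5.42648 × (+0.0065) = -0.035272 = -3.5272%.

-3.53%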